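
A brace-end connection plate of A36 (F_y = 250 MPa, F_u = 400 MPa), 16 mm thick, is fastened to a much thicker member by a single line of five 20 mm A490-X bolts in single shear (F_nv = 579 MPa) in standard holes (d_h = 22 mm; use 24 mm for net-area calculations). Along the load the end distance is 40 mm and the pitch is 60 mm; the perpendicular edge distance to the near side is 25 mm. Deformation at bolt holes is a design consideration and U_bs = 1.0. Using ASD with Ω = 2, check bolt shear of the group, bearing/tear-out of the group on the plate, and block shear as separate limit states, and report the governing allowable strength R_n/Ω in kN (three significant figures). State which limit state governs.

372 kN (block shear governs)

Bolt shear: A_b = π·20²/4 = 314.2 mm²; R_n = 579 × 314.2 × 5 × 1 / 1000 = 909.5 kN → 909.5 / 2 = 455 kN.
Bearing: edge l_c = 29, r_n = 222.7 kN; interior l_c = 38, r_n = 291.8 kN; R_n = 222.7 + 4·291.8 = 1390 kN → 695 kN.
Block shear: A_gv = 4480, A_nv = 2752, A_nt = 208 mm²; R_n = min(0.6F_uA_nv, 0.6F_yA_gv) + U_bs·F_u·A_nt = 743.7 kN → 372 kN.
Block shear governs: 372 kN.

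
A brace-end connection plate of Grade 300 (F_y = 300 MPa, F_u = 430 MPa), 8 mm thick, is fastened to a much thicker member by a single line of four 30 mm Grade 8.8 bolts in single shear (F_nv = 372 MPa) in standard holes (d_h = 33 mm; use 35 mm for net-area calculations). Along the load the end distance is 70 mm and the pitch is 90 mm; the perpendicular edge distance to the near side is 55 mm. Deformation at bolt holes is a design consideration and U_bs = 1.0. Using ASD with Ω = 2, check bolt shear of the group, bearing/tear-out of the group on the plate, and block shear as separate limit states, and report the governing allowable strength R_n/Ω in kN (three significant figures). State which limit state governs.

Bolt shear: A_b = π·30²/4 = 706.9 mm²; R_n = 372 × 706.9 × 4 × 1 / 1000 = 1052 kN → 1052 / 2 = 526 kN.
Bearing: edge l_c = 53.5, r_n = 220.8 kN; interior l_c = 57, r_n = 235.3 kN; R_n = 220.8 + 3·235.3 = 926.7 kN → 463 kN.
Block shear: A_gv = 2720, A_nv = 1740, A_nt = 300 mm²; R_n = min(0.6F_uA_nv, 0.6F_yA_gv) + U_bs·F_u·A_nt = 577.9 kN → 289 kN.
Block shear governs: 289 kN.

289 kN (block shear governs)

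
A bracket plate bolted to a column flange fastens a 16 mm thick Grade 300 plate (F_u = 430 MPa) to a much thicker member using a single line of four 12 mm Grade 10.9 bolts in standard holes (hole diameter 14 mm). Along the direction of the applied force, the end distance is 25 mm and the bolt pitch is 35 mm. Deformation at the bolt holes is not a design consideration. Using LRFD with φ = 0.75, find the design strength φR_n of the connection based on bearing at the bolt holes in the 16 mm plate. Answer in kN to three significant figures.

Per bolt r_n = 1.5 l_c t F_u ≤ 3.0 d t F_u; upper limit = 3.0 × 12 × 16 × 430 / 1000 = 247.7 kN.
Edge bolt: l_c = 25 − 14/2 = 18 mm → 1.5 × 18 × 16 × 430 / 1000 = 185.8 → r_n = 185.8 kN.
Interior bolts: l_c = 35 − 14 = 21 mm → 1.5 × 21 × 16 × 430 / 1000 = 216.7 → r_n = 216.7 kN.
R_n = 1 × 185.8 + 3 × 216.7 = 835.9 kN.
Design strength φR_n = 0.75 × 835.9 = 627 kN.

627 kN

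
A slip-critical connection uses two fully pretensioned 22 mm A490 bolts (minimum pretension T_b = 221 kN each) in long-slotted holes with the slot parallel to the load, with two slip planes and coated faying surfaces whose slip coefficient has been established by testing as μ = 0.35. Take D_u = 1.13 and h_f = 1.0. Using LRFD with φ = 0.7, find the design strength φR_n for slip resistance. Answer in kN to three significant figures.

245 kN

R_n = μ · D_u · h_f · T_b · n_s · n_b = 0.35 × 1.13 × 1.0 × 221 × 2 × 2 = 349.6 kN.
Design strength φR_n = 0.7 × 349.6 = 245 kN.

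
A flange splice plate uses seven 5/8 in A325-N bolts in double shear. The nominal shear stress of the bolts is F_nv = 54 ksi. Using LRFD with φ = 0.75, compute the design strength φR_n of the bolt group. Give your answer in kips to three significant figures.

174 kips

A_b = π × 0.625² / 4 = 0.3068 in².
R_n = F_nv · A_b · n · n_s = 54 × 0.3068 × 7 × 2 = 231.9 kips.
Design strength φR_n = 0.75 × 231.9 = 174 kips.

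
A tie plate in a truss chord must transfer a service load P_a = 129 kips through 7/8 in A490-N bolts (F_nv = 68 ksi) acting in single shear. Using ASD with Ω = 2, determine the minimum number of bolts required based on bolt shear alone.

A_b = π·0.875²/4 = 0.6013 in².
Per-bolt allowable strength R_n/Ω = 68 × 0.6013 × 1 / 2 = 20.44 kips.
n ≥ 129 / 20.44 = 6.31 → use 7 bolts.

7 bolts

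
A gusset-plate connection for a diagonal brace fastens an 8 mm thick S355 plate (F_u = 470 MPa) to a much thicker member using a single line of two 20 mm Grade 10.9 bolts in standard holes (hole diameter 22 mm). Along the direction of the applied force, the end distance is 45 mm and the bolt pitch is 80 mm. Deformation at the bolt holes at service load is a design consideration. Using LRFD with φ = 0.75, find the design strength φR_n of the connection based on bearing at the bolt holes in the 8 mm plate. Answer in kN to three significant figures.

250 kN

Per bolt r_n = 1.2 l_c t F_u ≤ 2.4 d t F_u; upper limit = 2.4 × 20 × 8 × 470 / 1000 = 180.5 kN.
Edge bolt: l_c = 45 − 22/2 = 34 mm → 1.2 × 34 × 8 × 470 / 1000 = 153.4 → r_n = 153.4 kN.
Interior bolts: l_c = 80 − 22 = 58 mm → 1.2 × 58 × 8 × 470 / 1000 = 261.7 → r_n = 180.5 kN.
R_n = 1 × 153.4 + 1 × 180.5 = 333.9 kN.
Design strength φR_n = 0.75 × 333.9 = 250 kN.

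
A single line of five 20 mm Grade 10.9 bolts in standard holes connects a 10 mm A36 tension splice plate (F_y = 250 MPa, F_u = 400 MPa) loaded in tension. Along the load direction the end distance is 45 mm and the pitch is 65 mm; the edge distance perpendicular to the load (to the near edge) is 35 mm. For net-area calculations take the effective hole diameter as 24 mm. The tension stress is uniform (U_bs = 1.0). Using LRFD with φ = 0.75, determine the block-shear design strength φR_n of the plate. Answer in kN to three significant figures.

412 kN

Shear plane L_v = 45 + 4·65 = 305 mm; A_gv = 305 × 10 = 3050 mm².
A_nv = (305 − 4.5·24) × 10 = 1970 mm².
A_nt = (35 − 0.5·24) × 10 = 230 mm².
0.6 F_u A_nv = 472.8 kN; 0.6 F_y A_gv = 457.5 kN → shear yielding governs the shear term.
R_n = 457.5 + 1.0 × 400 × 230 / 1000 = 549.5 kN.
Design strength φR_n = 0.75 × 549.5 = 412 kN.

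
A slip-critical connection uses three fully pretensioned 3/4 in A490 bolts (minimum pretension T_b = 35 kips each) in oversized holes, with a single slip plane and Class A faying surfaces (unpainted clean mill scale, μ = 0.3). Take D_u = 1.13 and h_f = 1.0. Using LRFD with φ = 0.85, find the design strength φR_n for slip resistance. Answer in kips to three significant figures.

30.3 kips

R_n = μ · D_u · h_f · T_b · n_s · n_b = 0.3 × 1.13 × 1.0 × 35 × 1 × 3 = 35.59 kips.
Design strength φR_n = 0.85 × 35.59 = 30.3 kips.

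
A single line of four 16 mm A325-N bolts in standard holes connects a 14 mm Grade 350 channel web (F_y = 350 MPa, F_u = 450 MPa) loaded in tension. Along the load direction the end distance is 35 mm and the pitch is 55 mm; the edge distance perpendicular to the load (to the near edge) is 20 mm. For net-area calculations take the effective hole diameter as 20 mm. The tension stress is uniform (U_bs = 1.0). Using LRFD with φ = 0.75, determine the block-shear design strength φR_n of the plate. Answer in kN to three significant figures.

416 kN

Shear plane L_v = 35 + 3·55 = 200 mm; A_gv = 200 × 14 = 2800 mm².
A_nv = (200 − 3.5·20) × 14 = 1820 mm².
A_nt = (20 − 0.5·20) × 14 = 140 mm².
0.6 F_u A_nv = 491.4 kN; 0.6 F_y A_gv = 588 kN → shear rupture governs the shear term.
R_n = 491.4 + 1.0 × 450 × 140 / 1000 = 554.4 kN.
Design strength φR_n = 0.75 × 554.4 = 416 kN.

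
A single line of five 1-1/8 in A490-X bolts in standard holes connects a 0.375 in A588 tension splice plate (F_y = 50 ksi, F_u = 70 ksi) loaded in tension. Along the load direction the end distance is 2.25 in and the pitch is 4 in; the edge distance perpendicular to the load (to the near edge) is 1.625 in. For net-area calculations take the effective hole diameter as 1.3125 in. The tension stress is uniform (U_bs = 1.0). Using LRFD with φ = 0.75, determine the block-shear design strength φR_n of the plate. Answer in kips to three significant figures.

165 kips

Shear plane L_v = 2.25 + 4·4 = 18.25 in; A_gv = 18.25 × 0.375 = 6.844 in².
A_nv = (18.25 − 4.5·1.3125) × 0.375 = 4.629 in².
A_nt = (1.625 − 0.5·1.3125) × 0.375 = 0.3633 in².
0.6 F_u A_nv = 194.4 kips; 0.6 F_y A_gv = 205.3 kips → shear rupture governs the shear term.
R_n = 194.4 + 1.0 × 70 × 0.3633 = 219.8 kips.
Design strength φR_n = 0.75 × 219.8 = 165 kips.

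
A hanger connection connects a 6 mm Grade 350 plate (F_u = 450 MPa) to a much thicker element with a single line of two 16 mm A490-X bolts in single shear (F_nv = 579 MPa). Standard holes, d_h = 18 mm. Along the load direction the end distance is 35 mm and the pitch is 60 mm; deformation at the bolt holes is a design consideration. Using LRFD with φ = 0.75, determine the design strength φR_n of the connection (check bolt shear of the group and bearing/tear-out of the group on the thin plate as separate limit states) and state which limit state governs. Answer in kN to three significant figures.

Bolt shear: A_b = π·16²/4 = 201.1 mm²; R_n = 579 × 201.1 × 2 × 1 / 1000 = 232.8 kN → 0.75 × 232.8 = 175 kN.
Bearing (1.2 l_c t F_u ≤ 2.4 d t F_u): upper limit = 2.4·16·6·450 / 1000 = 103.7 kN.
  Edge l_c = 35 − 18/2 = 26 → r_n = 84.24 kN; interior l_c = 60 − 18 = 42 → r_n = 103.7 kN.
  R_n,bearing = 1·84.24 + 1·103.7 = 187.9 kN → 0.75 × 187.9 = 141 kN.
Bearing governs: 141 kN.

141 kN (bearing governs)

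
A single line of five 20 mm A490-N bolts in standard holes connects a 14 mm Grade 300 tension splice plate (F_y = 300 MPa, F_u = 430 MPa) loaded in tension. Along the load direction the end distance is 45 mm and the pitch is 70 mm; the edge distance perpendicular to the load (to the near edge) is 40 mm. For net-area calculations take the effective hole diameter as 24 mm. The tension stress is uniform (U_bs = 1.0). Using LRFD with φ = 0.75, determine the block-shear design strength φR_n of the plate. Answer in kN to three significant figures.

Shear plane L_v = 45 + 4·70 = 325 mm; A_gv = 325 × 14 = 4550 mm².
A_nv = (325 − 4.5·24) × 14 = 3038 mm².
A_nt = (40 − 0.5·24) × 14 = 392 mm².
0.6 F_u A_nv = 783.8 kN; 0.6 F_y A_gv = 819 kN → shear rupture governs the shear term.
R_n = 783.8 + 1.0 × 430 × 392 / 1000 = 952.4 kN.
Design strength φR_n = 0.75 × 952.4 = 714 kN.

714 kN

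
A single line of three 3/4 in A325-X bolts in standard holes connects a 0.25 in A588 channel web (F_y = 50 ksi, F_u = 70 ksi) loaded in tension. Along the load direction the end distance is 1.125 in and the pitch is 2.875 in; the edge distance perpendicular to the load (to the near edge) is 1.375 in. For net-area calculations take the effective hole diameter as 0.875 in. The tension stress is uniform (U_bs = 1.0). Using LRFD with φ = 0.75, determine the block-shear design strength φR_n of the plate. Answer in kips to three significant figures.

Shear plane L_v = 1.125 + 2·2.875 = 6.875 in; A_gv = 6.875 × 0.25 = 1.719 in².
A_nv = (6.875 − 2.5·0.875) × 0.25 = 1.172 in².
A_nt = (1.375 − 0.5·0.875) × 0.25 = 0.2344 in².
0.6 F_u A_nv = 49.22 kips; 0.6 F_y A_gv = 51.56 kips → shear rupture governs the shear term.
R_n = 49.22 + 1.0 × 70 × 0.2344 = 65.62 kips.
Design strength φR_n = 0.75 × 65.62 = 49.2 kips.

49.2 kips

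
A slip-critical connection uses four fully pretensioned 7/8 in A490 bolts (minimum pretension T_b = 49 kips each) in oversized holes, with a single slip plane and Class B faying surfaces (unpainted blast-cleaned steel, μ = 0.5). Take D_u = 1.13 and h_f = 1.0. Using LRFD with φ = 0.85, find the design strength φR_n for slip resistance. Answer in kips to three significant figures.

R_n = μ · D_u · h_f · T_b · n_s · n_b = 0.5 × 1.13 × 1.0 × 49 × 1 × 4 = 110.7 kips.
Design strength φR_n = 0.85 × 110.7 = 94.1 kips.

94.1 kips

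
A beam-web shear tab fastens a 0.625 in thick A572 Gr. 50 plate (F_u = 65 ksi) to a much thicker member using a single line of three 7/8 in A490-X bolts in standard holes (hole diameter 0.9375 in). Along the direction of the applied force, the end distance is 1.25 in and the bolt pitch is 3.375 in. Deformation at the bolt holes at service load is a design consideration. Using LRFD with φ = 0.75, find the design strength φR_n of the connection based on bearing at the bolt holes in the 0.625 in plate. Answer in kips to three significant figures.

157 kips

Per bolt r_n = 1.2 l_c t F_u ≤ 2.4 d t F_u; upper limit = 2.4 × 0.875 × 0.625 × 65 = 85.31 kips.
Edge bolt: l_c = 1.25 − 0.9375/2 = 0.7812 in → 1.2 × 0.7812 × 0.625 × 65 = 38.09 → r_n = 38.09 kips.
Interior bolts: l_c = 3.375 − 0.9375 = 2.438 in → 1.2 × 2.438 × 0.625 × 65 = 118.8 → r_n = 85.31 kips.
R_n = 1 × 38.09 + 2 × 85.31 = 208.7 kips.
Design strength φR_n = 0.75 × 208.7 = 157 kips.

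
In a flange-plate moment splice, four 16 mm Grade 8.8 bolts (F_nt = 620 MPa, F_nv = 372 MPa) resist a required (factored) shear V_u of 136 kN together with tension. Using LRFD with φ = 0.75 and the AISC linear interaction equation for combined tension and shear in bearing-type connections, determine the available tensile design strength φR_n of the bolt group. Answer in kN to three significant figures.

A_b = π·16²/4 = 201.1 mm²; f_rv = 136 × 1000 / (4 × 201.1) = 169.1 MPa.
F'_nt = 1.3 F_nt − (F_nt / φF_nv) f_rv = 1.3·620 − (620/(0.75·372))·169.1 = 430.2 MPa, capped at F_nt → F'_nt = 430.2 MPa.
R_n = F'_nt · A_b · n = 430.2 × 201.1 × 4 / 1000 = 346 kN.
Design strength φR_n = 0.75 × 346 = 260 kN.

260 kN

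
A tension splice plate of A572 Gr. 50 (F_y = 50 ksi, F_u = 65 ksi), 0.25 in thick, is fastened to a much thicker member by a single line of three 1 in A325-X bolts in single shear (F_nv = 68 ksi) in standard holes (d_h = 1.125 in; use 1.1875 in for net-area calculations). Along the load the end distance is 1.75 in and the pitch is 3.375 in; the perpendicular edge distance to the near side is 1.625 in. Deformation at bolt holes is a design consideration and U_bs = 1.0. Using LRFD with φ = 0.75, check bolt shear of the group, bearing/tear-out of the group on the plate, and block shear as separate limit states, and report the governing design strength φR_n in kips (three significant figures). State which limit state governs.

Bolt shear: A_b = π·1²/4 = 0.7854 in²; R_n = 68 × 0.7854 × 3 × 1 = 160.2 kips → 0.75 × 160.2 = 120 kips.
Bearing: edge l_c = 1.188, r_n = 23.16 kips; interior l_c = 2.25, r_n = 39 kips; R_n = 23.16 + 2·39 = 101.2 kips → 75.9 kips.
Block shear: A_gv = 2.125, A_nv = 1.383, A_nt = 0.2578 in²; R_n = min(0.6F_uA_nv, 0.6F_yA_gv) + U_bs·F_u·A_nt = 70.69 kips → 53 kips.
Block shear governs: 53 kips.

53 kips (block shear governs)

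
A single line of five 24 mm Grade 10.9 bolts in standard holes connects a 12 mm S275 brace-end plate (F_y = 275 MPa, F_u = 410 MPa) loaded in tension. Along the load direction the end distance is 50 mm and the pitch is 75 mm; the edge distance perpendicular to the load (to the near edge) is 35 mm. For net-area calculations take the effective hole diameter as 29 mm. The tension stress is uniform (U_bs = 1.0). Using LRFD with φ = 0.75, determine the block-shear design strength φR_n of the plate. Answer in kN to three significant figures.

562 kN

Shear plane L_v = 50 + 4·75 = 350 mm; A_gv = 350 × 12 = 4200 mm².
A_nv = (350 − 4.5·29) × 12 = 2634 mm².
A_nt = (35 − 0.5·29) × 12 = 246 mm².
0.6 F_u A_nv = 648 kN; 0.6 F_y A_gv = 693 kN → shear rupture governs the shear term.
R_n = 648 + 1.0 × 410 × 246 / 1000 = 748.8 kN.
Design strength φR_n = 0.75 × 748.8 = 562 kN.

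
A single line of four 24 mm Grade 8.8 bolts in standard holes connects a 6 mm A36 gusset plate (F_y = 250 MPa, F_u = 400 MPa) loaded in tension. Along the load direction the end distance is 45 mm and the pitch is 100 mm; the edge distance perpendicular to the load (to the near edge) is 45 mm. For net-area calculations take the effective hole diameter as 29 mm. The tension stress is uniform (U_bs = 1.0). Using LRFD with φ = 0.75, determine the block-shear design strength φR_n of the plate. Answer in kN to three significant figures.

Shear plane L_v = 45 + 3·100 = 345 mm; A_gv = 345 × 6 = 2070 mm².
A_nv = (345 − 3.5·29) × 6 = 1461 mm².
A_nt = (45 − 0.5·29) × 6 = 183 mm².
0.6 F_u A_nv = 350.6 kN; 0.6 F_y A_gv = 310.5 kN → shear yielding governs the shear term.
R_n = 310.5 + 1.0 × 400 × 183 / 1000 = 383.7 kN.
Design strength φR_n = 0.75 × 383.7 = 288 kN.

288 kN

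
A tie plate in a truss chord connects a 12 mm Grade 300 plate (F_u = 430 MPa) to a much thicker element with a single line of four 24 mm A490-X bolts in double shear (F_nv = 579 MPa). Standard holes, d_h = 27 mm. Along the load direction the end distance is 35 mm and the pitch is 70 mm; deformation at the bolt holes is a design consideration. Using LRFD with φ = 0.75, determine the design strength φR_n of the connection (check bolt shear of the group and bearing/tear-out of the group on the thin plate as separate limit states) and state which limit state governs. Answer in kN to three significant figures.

699 kN (bearing governs)

Bolt shear: A_b = π·24²/4 = 452.4 mm²; R_n = 579 × 452.4 × 4 × 2 / 1000 = 2095 kN → 0.75 × 2095 = 1570 kN.
Bearing (1.2 l_c t F_u ≤ 2.4 d t F_u): upper limit = 2.4·24·12·430 / 1000 = 297.2 kN.
  Edge l_c = 35 − 27/2 = 21.5 → r_n = 133.1 kN; interior l_c = 70 − 27 = 43 → r_n = 266.3 kN.
  R_n,bearing = 1·133.1 + 3·266.3 = 931.9 kN → 0.75 × 931.9 = 699 kN.
Bearing governs: 699 kN.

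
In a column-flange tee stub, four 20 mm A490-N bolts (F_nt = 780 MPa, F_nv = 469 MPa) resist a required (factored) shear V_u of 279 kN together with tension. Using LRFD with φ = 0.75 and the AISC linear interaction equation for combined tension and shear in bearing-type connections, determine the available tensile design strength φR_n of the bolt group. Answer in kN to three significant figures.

A_b = π·20²/4 = 314.2 mm²; f_rv = 279 × 1000 / (4 × 314.2) = 222 MPa.
F'_nt = 1.3 F_nt − (F_nt / φF_nv) f_rv = 1.3·780 − (780/(0.75·469))·222 = 521.7 MPa, capped at F_nt → F'_nt = 521.7 MPa.
R_n = F'_nt · A_b · n = 521.7 × 314.2 × 4 / 1000 = 655.6 kN.
Design strength φR_n = 0.75 × 655.6 = 492 kN.

492 kN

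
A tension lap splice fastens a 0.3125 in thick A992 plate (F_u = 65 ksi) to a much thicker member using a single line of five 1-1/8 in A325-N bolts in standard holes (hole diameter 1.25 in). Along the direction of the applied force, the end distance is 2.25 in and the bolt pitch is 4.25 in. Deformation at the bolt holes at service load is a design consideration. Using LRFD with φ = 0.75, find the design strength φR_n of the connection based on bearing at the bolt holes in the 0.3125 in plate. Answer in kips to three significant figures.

194 kips

Per bolt r_n = 1.2 l_c t F_u ≤ 2.4 d t F_u; upper limit = 2.4 × 1.125 × 0.3125 × 65 = 54.84 kips.
Edge bolt: l_c = 2.25 − 1.25/2 = 1.625 in → 1.2 × 1.625 × 0.3125 × 65 = 39.61 → r_n = 39.61 kips.
Interior bolts: l_c = 4.25 − 1.25 = 3 in → 1.2 × 3 × 0.3125 × 65 = 73.12 → r_n = 54.84 kips.
R_n = 1 × 39.61 + 4 × 54.84 = 259 kips.
Design strength φR_n = 0.75 × 259 = 194 kips.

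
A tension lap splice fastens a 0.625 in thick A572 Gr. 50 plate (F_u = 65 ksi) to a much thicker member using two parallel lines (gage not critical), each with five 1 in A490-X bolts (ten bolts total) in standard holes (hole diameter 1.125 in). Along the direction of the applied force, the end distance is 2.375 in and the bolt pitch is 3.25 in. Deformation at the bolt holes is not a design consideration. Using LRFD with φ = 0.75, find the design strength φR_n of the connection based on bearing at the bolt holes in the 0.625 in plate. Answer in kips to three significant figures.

897 kips

Per bolt r_n = 1.5 l_c t F_u ≤ 3.0 d t F_u; upper limit = 3.0 × 1 × 0.625 × 65 = 121.9 kips.
Edge bolt: l_c = 2.375 − 1.125/2 = 1.812 in → 1.5 × 1.812 × 0.625 × 65 = 110.4 → r_n = 110.4 kips.
Interior bolts: l_c = 3.25 − 1.125 = 2.125 in → 1.5 × 2.125 × 0.625 × 65 = 129.5 → r_n = 121.9 kips.
R_n = 2 × 110.4 + 8 × 121.9 = 1196 kips.
Design strength φR_n = 0.75 × 1196 = 897 kips.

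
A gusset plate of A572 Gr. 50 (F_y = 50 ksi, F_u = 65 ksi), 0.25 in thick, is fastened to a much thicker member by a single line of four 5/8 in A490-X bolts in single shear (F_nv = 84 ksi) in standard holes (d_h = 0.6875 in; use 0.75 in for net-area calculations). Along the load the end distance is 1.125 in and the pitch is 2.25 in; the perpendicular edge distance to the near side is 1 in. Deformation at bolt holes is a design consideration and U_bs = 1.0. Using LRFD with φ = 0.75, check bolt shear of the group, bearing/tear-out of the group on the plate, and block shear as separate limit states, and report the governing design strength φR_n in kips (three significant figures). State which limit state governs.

46 kips (block shear governs)

Bolt shear: A_b = π·0.625²/4 = 0.3068 in²; R_n = 84 × 0.3068 × 4 × 1 = 103.1 kips → 0.75 × 103.1 = 77.3 kips.
Bearing: edge l_c = 0.7812, r_n = 15.23 kips; interior l_c = 1.562, r_n = 24.38 kips; R_n = 15.23 + 3·24.38 = 88.36 kips → 66.3 kips.
Block shear: A_gv = 1.969, A_nv = 1.312, A_nt = 0.1562 in²; R_n = min(0.6F_uA_nv, 0.6F_yA_gv) + U_bs·F_u·A_nt = 61.34 kips → 46 kips.
Block shear governs: 46 kips.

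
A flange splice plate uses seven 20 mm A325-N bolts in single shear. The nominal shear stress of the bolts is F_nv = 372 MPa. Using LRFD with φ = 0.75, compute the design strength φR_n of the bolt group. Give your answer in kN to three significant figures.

A_b = π × 20² / 4 = 314.2 mm².
R_n = F_nv · A_b · n · n_s = 372 × 314.2 × 7 × 1 / 1000 = 818.1 kN.
Design strength φR_n = 0.75 × 818.1 = 614 kN.

614 kN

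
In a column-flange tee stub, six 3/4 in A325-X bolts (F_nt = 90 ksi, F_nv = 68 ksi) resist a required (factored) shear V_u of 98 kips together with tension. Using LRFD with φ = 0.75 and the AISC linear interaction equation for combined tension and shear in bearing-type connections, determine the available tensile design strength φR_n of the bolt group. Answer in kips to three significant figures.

A_b = π·0.75²/4 = 0.4418 in²; f_rv = 98 / (6 × 0.4418) = 36.97 ksi.
F'_nt = 1.3 F_nt − (F_nt / φF_nv) f_rv = 1.3·90 − (90/(0.75·68))·36.97 = 51.76 ksi, capped at F_nt → F'_nt = 51.76 ksi.
R_n = F'_nt · A_b · n = 51.76 × 0.4418 × 6 = 137.2 kips.
Design strength φR_n = 0.75 × 137.2 = 103 kips.

103 kips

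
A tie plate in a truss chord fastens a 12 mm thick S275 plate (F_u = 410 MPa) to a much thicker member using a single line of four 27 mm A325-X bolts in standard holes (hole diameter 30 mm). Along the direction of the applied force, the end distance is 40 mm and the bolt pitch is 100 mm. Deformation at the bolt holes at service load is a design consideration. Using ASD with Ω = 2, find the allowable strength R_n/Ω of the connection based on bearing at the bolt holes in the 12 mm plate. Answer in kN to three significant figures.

552 kN

Per bolt r_n = 1.2 l_c t F_u ≤ 2.4 d t F_u; upper limit = 2.4 × 27 × 12 × 410 / 1000 = 318.8 kN.
Edge bolt: l_c = 40 − 30/2 = 25 mm → 1.2 × 25 × 12 × 410 / 1000 = 147.6 → r_n = 147.6 kN.
Interior bolts: l_c = 100 − 30 = 70 mm → 1.2 × 70 × 12 × 410 / 1000 = 413.3 → r_n = 318.8 kN.
R_n = 1 × 147.6 + 3 × 318.8 = 1104 kN.
Allowable strength R_n/Ω = 1104 / 2 = 552 kN.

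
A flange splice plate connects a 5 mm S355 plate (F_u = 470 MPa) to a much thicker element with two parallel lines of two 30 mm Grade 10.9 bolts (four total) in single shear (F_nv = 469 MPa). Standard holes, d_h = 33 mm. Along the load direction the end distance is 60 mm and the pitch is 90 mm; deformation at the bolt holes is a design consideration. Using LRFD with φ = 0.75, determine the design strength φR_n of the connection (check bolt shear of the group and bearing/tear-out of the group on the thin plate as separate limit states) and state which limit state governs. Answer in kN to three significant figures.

425 kN (bearing governs)

Bolt shear: A_b = π·30²/4 = 706.9 mm²; R_n = 469 × 706.9 × 4 × 1 / 1000 = 1326 kN → 0.75 × 1326 = 995 kN.
Bearing (1.2 l_c t F_u ≤ 2.4 d t F_u): upper limit = 2.4·30·5·470 / 1000 = 169.2 kN.
  Edge l_c = 60 − 33/2 = 43.5 → r_n = 122.7 kN; interior l_c = 90 − 33 = 57 → r_n = 160.7 kN.
  R_n,bearing = 2·122.7 + 2·160.7 = 566.8 kN → 0.75 × 566.8 = 425 kN.
Bearing governs: 425 kN.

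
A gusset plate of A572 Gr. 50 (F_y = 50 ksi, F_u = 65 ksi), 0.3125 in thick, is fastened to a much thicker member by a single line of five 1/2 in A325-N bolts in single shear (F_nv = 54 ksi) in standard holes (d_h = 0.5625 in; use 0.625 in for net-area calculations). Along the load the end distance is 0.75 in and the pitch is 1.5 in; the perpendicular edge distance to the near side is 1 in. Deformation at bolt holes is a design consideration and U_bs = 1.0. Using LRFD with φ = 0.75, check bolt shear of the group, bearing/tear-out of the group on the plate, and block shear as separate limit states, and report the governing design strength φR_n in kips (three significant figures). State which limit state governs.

39.8 kips (bolt shear governs)

Bolt shear: A_b = π·0.5²/4 = 0.1963 in²; R_n = 54 × 0.1963 × 5 × 1 = 53.01 kips → 0.75 × 53.01 = 39.8 kips.
Bearing: edge l_c = 0.4688, r_n = 11.43 kips; interior l_c = 0.9375, r_n = 22.85 kips; R_n = 11.43 + 4·22.85 = 102.8 kips → 77.1 kips.
Block shear: A_gv = 2.109, A_nv = 1.23, A_nt = 0.2148 in²; R_n = min(0.6F_uA_nv, 0.6F_yA_gv) + U_bs·F_u·A_nt = 61.95 kips → 46.5 kips.
Bolt shear governs: 39.8 kips.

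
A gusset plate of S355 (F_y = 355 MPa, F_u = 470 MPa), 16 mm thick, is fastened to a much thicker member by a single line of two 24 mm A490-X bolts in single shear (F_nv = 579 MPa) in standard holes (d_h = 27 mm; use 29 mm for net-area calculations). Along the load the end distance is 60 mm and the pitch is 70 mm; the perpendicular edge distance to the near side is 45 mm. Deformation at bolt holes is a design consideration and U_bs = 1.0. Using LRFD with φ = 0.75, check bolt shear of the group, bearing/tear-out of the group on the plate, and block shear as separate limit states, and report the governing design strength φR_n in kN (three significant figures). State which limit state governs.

Bolt shear: A_b = π·24²/4 = 452.4 mm²; R_n = 579 × 452.4 × 2 × 1 / 1000 = 523.9 kN → 0.75 × 523.9 = 393 kN.
Bearing: edge l_c = 46.5, r_n = 419.6 kN; interior l_c = 43, r_n = 388 kN; R_n = 419.6 + 1·388 = 807.6 kN → 606 kN.
Block shear: A_gv = 2080, A_nv = 1384, A_nt = 488 mm²; R_n = min(0.6F_uA_nv, 0.6F_yA_gv) + U_bs·F_u·A_nt = 619.6 kN → 465 kN.
Bolt shear governs: 393 kN.

393 kN (bolt shear governs)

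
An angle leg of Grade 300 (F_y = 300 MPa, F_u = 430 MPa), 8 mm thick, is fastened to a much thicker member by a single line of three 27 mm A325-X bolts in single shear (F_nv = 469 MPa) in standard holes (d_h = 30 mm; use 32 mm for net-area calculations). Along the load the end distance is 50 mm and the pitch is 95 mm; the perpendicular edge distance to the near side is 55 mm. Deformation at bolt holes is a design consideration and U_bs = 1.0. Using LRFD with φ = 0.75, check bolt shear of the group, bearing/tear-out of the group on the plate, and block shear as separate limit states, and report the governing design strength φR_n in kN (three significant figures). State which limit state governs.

348 kN (block shear governs)

Bolt shear: A_b = π·27²/4 = 572.6 mm²; R_n = 469 × 572.6 × 3 × 1 / 1000 = 805.6 kN → 0.75 × 805.6 = 604 kN.
Bearing: edge l_c = 35, r_n = 144.5 kN; interior l_c = 65, r_n = 222.9 kN; R_n = 144.5 + 2·222.9 = 590.3 kN → 443 kN.
Block shear: A_gv = 1920, A_nv = 1280, A_nt = 312 mm²; R_n = min(0.6F_uA_nv, 0.6F_yA_gv) + U_bs·F_u·A_nt = 464.4 kN → 348 kN.
Block shear governs: 348 kN.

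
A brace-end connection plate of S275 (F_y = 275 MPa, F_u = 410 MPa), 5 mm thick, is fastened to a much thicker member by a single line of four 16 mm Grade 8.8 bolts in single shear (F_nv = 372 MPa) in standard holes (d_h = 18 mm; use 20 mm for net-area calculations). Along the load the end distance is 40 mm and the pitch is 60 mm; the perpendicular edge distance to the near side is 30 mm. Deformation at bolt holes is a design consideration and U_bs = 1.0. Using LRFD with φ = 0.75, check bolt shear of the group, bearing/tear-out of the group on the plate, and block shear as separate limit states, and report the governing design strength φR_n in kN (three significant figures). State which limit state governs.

167 kN (block shear governs)

Bolt shear: A_b = π·16²/4 = 201.1 mm²; R_n = 372 × 201.1 × 4 × 1 / 1000 = 299.2 kN → 0.75 × 299.2 = 224 kN.
Bearing: edge l_c = 31, r_n = 76.26 kN; interior l_c = 42, r_n = 78.72 kN; R_n = 76.26 + 3·78.72 = 312.4 kN → 234 kN.
Block shear: A_gv = 1100, A_nv = 750, A_nt = 100 mm²; R_n = min(0.6F_uA_nv, 0.6F_yA_gv) + U_bs·F_u·A_nt = 222.5 kN → 167 kN.
Block shear governs: 167 kN.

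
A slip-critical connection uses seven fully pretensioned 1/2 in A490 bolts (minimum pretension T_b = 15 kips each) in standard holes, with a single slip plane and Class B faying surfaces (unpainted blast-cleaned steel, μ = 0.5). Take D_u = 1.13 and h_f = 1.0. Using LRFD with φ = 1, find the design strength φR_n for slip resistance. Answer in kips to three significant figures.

R_n = μ · D_u · h_f · T_b · n_s · n_b = 0.5 × 1.13 × 1.0 × 15 × 1 × 7 = 59.32 kips.
Design strength φR_n = 1 × 59.32 = 59.3 kips.

59.3 kips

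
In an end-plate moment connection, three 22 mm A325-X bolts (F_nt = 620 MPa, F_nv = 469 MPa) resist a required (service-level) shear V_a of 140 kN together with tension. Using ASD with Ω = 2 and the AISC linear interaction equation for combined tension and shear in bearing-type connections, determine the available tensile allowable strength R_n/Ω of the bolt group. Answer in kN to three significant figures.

A_b = π·22²/4 = 380.1 mm²; f_rv = 140 × 1000 / (3 × 380.1) = 122.8 MPa.
F'_nt = 1.3 F_nt − (Ω F_nt / F_nv) f_rv = 1.3·620 − (2·620/469)·122.8 = 481.4 MPa, capped at F_nt → F'_nt = 481.4 MPa.
R_n = F'_nt · A_b · n = 481.4 × 380.1 × 3 / 1000 = 549 kN.
Allowable strength R_n/Ω = 549 / 2 = 275 kN.

275 kN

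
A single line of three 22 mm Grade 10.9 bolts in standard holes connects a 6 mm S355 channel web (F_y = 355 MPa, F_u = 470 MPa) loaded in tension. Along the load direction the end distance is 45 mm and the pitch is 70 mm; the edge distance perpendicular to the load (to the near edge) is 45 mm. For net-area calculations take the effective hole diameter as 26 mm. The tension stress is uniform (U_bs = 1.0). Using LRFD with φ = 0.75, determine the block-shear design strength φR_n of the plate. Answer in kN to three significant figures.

Shear plane L_v = 45 + 2·70 = 185 mm; A_gv = 185 × 6 = 1110 mm².
A_nv = (185 − 2.5·26) × 6 = 720 mm².
A_nt = (45 − 0.5·26) × 6 = 192 mm².
0.6 F_u A_nv = 203 kN; 0.6 F_y A_gv = 236.4 kN → shear rupture governs the shear term.
R_n = 203 + 1.0 × 470 × 192 / 1000 = 293.3 kN.
Design strength φR_n = 0.75 × 293.3 = 220 kN.

220 kN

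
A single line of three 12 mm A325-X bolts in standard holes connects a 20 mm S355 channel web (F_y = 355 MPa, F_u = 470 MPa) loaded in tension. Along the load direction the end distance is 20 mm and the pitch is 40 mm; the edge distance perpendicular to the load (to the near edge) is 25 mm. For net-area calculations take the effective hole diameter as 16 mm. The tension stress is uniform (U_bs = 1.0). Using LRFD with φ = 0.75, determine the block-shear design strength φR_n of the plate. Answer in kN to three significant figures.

374 kN

Shear plane L_v = 20 + 2·40 = 100 mm; A_gv = 100 × 20 = 2000 mm².
A_nv = (100 − 2.5·16) × 20 = 1200 mm².
A_nt = (25 − 0.5·16) × 20 = 340 mm².
0.6 F_u A_nv = 338.4 kN; 0.6 F_y A_gv = 426 kN → shear rupture governs the shear term.
R_n = 338.4 + 1.0 × 470 × 340 / 1000 = 498.2 kN.
Design strength φR_n = 0.75 × 498.2 = 374 kN.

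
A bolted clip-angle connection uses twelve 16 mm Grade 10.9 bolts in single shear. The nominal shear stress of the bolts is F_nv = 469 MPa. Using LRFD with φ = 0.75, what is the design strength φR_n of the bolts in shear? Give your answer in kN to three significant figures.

849 kN

A_b = π × 16² / 4 = 201.1 mm².
R_n = F_nv · A_b · n · n_s = 469 × 201.1 × 12 × 1 / 1000 = 1132 kN.
Design strength φR_n = 0.75 × 1132 = 849 kN.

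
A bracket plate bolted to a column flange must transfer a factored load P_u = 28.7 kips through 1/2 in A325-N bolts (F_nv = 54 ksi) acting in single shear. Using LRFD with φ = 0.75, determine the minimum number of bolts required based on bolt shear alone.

A_b = π·0.5²/4 = 0.1963 in².
Per-bolt design strength φR_n = 0.75 × 54 × 0.1963 × 1 = 7.952 kips.
n ≥ 28.7 / 7.952 = 3.609 → use 4 bolts.

4 bolts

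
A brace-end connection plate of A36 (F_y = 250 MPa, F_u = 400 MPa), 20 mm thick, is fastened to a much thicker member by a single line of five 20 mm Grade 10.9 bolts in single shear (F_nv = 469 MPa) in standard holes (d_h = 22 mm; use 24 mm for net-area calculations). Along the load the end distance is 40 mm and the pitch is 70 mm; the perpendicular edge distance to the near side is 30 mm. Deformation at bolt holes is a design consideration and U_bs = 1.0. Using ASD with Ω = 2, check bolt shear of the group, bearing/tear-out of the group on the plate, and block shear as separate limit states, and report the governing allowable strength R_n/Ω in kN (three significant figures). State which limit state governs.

368 kN (bolt shear governs)

Bolt shear: A_b = π·20²/4 = 314.2 mm²; R_n = 469 × 314.2 × 5 × 1 / 1000 = 736.7 kN → 736.7 / 2 = 368 kN.
Bearing: edge l_c = 29, r_n = 278.4 kN; interior l_c = 48, r_n = 384 kN; R_n = 278.4 + 4·384 = 1814 kN → 907 kN.
Block shear: A_gv = 6400, A_nv = 4240, A_nt = 360 mm²; R_n = min(0.6F_uA_nv, 0.6F_yA_gv) + U_bs·F_u·A_nt = 1104 kN → 552 kN.
Bolt shear governs: 368 kN.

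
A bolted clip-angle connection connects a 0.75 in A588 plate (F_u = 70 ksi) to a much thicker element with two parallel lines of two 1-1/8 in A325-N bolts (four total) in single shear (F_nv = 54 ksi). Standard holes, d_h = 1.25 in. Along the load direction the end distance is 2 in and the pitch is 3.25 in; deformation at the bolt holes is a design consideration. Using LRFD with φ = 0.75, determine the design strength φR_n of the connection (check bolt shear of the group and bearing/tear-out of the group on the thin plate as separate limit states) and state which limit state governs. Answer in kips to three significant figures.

161 kips (bolt shear governs)

Bolt shear: A_b = π·1.125²/4 = 0.994 in²; R_n = 54 × 0.994 × 4 × 1 = 214.7 kips → 0.75 × 214.7 = 161 kips.
Bearing (1.2 l_c t F_u ≤ 2.4 d t F_u): upper limit = 2.4·1.125·0.75·70 = 141.8 kips.
  Edge l_c = 2 − 1.25/2 = 1.375 → r_n = 86.62 kips; interior l_c = 3.25 − 1.25 = 2 → r_n = 126 kips.
  R_n,bearing = 2·86.62 + 2·126 = 425.2 kips → 0.75 × 425.2 = 319 kips.
Bolt shear governs: 161 kips.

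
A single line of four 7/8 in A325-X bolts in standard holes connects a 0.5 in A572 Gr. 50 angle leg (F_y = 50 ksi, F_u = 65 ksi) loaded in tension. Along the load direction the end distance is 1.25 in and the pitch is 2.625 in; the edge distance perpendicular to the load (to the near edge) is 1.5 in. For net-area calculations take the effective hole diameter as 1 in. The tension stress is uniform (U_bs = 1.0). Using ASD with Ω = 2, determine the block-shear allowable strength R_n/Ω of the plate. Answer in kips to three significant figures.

71.1 kips

Shear plane L_v = 1.25 + 3·2.625 = 9.125 in; A_gv = 9.125 × 0.5 = 4.562 in².
A_nv = (9.125 − 3.5·1) × 0.5 = 2.812 in².
A_nt = (1.5 − 0.5·1) × 0.5 = 0.5 in².
0.6 F_u A_nv = 109.7 kips; 0.6 F_y A_gv = 136.9 kips → shear rupture governs the shear term.
R_n = 109.7 + 1.0 × 65 × 0.5 = 142.2 kips.
Allowable strength R_n/Ω = 142.2 / 2 = 71.1 kips.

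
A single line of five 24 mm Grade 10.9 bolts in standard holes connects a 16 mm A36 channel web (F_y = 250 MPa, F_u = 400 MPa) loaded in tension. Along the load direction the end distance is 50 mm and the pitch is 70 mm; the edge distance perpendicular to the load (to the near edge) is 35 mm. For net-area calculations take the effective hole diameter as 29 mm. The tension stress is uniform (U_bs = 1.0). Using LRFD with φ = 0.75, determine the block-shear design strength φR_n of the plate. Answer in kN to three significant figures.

Shear plane L_v = 50 + 4·70 = 330 mm; A_gv = 330 × 16 = 5280 mm².
A_nv = (330 − 4.5·29) × 16 = 3192 mm².
A_nt = (35 − 0.5·29) × 16 = 328 mm².
0.6 F_u A_nv = 766.1 kN; 0.6 F_y A_gv = 792 kN → shear rupture governs the shear term.
R_n = 766.1 + 1.0 × 400 × 328 / 1000 = 897.3 kN.
Design strength φR_n = 0.75 × 897.3 = 673 kN.

673 kN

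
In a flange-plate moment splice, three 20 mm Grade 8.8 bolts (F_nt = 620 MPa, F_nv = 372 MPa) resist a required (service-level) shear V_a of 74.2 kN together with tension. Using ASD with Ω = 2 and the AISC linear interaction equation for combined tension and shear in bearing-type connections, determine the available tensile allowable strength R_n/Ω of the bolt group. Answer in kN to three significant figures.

A_b = π·20²/4 = 314.2 mm²; f_rv = 74.2 × 1000 / (3 × 314.2) = 78.73 MPa.
F'_nt = 1.3 F_nt − (Ω F_nt / F_nv) f_rv = 1.3·620 − (2·620/372)·78.73 = 543.6 MPa, capped at F_nt → F'_nt = 543.6 MPa.
R_n = F'_nt · A_b · n = 543.6 × 314.2 × 3 / 1000 = 512.3 kN.
Allowable strength R_n/Ω = 512.3 / 2 = 256 kN.

256 kN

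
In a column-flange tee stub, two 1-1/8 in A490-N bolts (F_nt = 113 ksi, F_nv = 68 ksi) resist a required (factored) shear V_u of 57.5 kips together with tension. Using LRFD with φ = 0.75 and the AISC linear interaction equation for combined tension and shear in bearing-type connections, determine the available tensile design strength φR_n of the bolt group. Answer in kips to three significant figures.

123 kips

A_b = π·1.125²/4 = 0.994 in²; f_rv = 57.5 / (2 × 0.994) = 28.92 ksi.
F'_nt = 1.3 F_nt − (F_nt / φF_nv) f_rv = 1.3·113 − (113/(0.75·68))·28.92 = 82.82 ksi, capped at F_nt → F'_nt = 82.82 ksi.
R_n = F'_nt · A_b · n = 82.82 × 0.994 × 2 = 164.6 kips.
Design strength φR_n = 0.75 × 164.6 = 123 kips.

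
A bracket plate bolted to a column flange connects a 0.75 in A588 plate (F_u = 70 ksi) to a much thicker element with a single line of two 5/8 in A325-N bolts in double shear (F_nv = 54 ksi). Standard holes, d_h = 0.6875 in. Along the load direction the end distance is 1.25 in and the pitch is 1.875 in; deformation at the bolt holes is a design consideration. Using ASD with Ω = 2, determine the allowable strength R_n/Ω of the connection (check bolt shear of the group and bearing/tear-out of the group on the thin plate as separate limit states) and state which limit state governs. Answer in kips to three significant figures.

33.1 kips (bolt shear governs)

Bolt shear: A_b = π·0.625²/4 = 0.3068 in²; R_n = 54 × 0.3068 × 2 × 2 = 66.27 kips → 66.27 / 2 = 33.1 kips.
Bearing (1.2 l_c t F_u ≤ 2.4 d t F_u): upper limit = 2.4·0.625·0.75·70 = 78.75 kips.
  Edge l_c = 1.25 − 0.6875/2 = 0.9062 → r_n = 57.09 kips; interior l_c = 1.875 − 0.6875 = 1.188 → r_n = 74.81 kips.
  R_n,bearing = 1·57.09 + 1·74.81 = 131.9 kips → 131.9 / 2 = 66 kips.
Bolt shear governs: 33.1 kips.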